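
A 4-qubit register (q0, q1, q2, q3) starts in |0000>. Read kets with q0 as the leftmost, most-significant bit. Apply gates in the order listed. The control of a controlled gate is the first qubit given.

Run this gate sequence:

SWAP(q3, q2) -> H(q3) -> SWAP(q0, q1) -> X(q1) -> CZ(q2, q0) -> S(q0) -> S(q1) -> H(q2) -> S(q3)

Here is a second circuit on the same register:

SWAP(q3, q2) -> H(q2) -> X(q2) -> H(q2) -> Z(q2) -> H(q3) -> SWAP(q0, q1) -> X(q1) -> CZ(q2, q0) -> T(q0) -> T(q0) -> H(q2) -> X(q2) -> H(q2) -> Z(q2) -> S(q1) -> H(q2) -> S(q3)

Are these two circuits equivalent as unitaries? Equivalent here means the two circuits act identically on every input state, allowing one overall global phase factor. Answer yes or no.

Yes: on every input state the two circuits agree up to one overall phase factor.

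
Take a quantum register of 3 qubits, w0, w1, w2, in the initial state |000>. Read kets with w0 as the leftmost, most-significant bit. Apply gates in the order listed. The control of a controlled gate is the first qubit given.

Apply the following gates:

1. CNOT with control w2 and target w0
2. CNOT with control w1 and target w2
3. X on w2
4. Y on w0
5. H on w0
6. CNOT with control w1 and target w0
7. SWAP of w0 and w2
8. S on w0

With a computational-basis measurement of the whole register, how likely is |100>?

The probability of measuring |100> is 1/2.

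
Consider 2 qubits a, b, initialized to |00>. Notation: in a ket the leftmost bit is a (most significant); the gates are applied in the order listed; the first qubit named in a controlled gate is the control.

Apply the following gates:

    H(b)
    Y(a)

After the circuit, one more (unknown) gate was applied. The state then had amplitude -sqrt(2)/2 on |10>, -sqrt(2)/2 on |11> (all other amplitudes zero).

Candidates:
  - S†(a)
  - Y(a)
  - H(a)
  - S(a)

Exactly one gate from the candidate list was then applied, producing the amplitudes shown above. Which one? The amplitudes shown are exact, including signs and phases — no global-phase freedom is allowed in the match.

The applied gate was S(a).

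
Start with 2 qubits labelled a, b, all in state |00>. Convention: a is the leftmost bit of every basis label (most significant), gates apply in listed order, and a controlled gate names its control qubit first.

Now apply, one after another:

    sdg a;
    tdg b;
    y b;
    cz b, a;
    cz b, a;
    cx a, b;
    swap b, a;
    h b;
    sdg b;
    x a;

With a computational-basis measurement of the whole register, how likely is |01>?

The probability of measuring |01> is 1/2. Key observation: steps 4-5 multiply out to the identity, so the circuit reduces to the remaining gates.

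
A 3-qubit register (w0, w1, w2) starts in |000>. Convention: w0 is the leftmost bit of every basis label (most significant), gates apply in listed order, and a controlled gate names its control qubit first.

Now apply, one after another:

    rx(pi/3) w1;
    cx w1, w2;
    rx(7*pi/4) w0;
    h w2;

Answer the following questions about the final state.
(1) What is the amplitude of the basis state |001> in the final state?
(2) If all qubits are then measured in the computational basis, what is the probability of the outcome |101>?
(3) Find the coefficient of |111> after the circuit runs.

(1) The amplitude on |001> is -sqrt(6*sqrt(2) + 12)/8.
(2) The probability of measuring |101> is 3/16 - 3*sqrt(2)/32.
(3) The final state's coefficient on |111> equals sqrt(4 - 2*sqrt(2))/8.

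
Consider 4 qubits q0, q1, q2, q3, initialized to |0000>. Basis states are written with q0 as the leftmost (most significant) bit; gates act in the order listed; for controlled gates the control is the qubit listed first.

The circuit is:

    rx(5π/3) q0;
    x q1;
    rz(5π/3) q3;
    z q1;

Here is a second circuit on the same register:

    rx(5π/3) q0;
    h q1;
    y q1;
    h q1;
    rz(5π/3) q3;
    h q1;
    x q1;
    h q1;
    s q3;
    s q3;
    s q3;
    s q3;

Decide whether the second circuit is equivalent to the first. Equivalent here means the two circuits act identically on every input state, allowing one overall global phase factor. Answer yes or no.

No, they are not equivalent — no single phase factor reconciles the two unitaries.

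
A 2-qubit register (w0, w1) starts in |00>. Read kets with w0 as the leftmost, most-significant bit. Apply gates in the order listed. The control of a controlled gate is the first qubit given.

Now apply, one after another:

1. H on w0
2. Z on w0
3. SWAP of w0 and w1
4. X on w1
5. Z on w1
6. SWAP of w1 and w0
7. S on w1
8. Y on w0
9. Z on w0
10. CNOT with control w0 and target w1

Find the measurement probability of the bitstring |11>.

The probability of measuring |11> is 1/2.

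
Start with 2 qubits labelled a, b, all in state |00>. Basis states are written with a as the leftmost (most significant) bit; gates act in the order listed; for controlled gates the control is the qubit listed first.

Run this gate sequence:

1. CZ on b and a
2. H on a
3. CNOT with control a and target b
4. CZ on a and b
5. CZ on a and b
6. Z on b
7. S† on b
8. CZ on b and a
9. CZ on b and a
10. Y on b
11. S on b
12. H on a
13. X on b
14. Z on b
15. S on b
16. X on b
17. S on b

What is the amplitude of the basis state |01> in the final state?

The final state's coefficient on |01> equals -I/2.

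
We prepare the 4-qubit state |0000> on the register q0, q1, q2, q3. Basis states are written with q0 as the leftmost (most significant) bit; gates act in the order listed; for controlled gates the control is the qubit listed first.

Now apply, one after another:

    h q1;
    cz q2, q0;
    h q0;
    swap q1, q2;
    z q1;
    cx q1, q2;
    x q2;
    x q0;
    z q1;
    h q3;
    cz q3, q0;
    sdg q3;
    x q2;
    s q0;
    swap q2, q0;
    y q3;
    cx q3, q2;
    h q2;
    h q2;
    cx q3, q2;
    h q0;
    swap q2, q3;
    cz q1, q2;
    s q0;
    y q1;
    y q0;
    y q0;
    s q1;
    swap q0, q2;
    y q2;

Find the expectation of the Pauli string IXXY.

In the final state, IXXY has expectation 0. Key observation: steps 17-20 multiply out to the identity, so the circuit reduces to the remaining gates.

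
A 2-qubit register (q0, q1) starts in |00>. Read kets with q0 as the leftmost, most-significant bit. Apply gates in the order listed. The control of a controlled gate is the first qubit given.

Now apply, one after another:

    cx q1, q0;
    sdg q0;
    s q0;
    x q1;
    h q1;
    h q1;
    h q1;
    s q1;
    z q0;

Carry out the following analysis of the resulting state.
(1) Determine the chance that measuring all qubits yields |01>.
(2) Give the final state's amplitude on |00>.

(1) Outcome |01> occurs with probability 1/2. Key observation: the block from step 5 through step 6 cancels to the identity and can be dropped.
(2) |00> carries amplitude sqrt(2)/2 in the final state.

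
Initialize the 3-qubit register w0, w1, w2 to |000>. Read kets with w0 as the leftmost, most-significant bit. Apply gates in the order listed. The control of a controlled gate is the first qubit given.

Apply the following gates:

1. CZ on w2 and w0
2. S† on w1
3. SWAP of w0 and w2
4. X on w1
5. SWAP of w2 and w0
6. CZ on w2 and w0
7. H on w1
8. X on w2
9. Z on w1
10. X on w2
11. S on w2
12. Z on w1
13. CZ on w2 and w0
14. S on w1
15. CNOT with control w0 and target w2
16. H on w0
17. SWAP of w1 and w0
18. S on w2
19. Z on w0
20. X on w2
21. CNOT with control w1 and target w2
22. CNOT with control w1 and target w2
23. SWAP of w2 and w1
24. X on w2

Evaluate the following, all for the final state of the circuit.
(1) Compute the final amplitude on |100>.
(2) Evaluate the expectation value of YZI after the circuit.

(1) The final state's coefficient on |100> equals 0.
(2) The observable YZI averages to -1.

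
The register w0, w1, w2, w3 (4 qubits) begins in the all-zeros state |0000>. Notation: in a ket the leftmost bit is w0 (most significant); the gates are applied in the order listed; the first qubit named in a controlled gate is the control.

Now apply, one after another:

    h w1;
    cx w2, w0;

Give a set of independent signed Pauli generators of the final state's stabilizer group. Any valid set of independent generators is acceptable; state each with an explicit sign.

The final state is stabilized by the group generated by +IXII, +ZIII, +IIZI, +IIIZ; other independent generating sets are equally valid.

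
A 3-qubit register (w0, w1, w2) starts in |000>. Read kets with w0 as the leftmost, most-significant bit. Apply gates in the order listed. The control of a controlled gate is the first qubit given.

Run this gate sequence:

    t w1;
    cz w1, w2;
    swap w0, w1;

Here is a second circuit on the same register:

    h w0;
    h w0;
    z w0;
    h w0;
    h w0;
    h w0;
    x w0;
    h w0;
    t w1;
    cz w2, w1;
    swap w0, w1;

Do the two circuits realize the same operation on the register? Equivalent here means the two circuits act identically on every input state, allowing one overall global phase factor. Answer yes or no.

Yes, they are equivalent — the unitaries differ by at most a global phase.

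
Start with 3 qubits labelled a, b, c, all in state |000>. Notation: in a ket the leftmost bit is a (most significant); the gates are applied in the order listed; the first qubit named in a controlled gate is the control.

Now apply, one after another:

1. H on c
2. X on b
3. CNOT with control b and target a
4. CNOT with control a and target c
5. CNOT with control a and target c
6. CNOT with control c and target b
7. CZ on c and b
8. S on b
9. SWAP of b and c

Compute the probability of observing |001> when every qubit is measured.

Outcome |001> occurs with probability 0.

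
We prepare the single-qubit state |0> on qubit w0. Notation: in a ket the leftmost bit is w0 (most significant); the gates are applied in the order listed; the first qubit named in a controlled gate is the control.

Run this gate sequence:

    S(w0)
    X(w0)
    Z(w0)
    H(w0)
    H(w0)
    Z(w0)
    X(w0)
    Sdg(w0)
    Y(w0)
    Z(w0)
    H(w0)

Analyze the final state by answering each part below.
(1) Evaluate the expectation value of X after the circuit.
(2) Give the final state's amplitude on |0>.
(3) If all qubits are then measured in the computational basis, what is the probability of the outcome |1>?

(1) In the final state, X has expectation -1. Key observation: the block from step 2 through step 7 cancels to the identity and can be dropped.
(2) |0> carries amplitude -sqrt(2)*I/2 in the final state.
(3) A full measurement returns |1> with probability 1/2.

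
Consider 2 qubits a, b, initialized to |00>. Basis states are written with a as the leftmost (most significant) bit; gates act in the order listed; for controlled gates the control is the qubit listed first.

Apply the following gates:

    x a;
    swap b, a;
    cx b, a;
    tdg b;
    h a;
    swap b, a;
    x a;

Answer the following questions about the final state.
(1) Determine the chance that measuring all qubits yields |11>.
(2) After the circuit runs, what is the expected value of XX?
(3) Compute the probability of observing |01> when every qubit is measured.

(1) The probability of measuring |11> is 0.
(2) In the final state, XX has expectation 0.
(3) A full measurement returns |01> with probability 1/2.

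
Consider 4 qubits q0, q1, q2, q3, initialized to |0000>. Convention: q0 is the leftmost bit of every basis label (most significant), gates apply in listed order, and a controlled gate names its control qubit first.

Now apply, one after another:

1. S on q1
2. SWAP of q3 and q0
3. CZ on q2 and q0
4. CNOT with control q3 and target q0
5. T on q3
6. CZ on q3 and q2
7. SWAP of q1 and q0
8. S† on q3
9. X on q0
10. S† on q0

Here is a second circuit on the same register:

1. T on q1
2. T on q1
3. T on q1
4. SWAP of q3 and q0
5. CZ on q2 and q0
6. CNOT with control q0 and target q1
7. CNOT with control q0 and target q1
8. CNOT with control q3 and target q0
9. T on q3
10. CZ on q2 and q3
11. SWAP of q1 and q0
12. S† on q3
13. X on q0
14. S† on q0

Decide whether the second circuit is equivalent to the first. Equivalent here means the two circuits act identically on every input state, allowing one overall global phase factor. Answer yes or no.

No, they are not equivalent — no single phase factor reconciles the two unitaries.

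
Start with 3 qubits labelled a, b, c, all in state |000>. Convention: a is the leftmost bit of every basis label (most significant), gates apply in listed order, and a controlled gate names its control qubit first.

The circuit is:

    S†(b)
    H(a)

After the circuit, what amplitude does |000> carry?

|000> carries amplitude sqrt(2)/2 in the final state.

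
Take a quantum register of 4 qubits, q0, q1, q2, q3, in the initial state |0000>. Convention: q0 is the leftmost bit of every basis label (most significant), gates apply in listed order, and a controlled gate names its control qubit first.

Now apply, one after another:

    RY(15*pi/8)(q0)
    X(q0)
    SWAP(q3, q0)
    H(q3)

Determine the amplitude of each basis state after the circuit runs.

The final amplitudes are -sin(3*pi/16) on |0000>, sin(5*pi/16) on |0001>, and 0 on every other basis state.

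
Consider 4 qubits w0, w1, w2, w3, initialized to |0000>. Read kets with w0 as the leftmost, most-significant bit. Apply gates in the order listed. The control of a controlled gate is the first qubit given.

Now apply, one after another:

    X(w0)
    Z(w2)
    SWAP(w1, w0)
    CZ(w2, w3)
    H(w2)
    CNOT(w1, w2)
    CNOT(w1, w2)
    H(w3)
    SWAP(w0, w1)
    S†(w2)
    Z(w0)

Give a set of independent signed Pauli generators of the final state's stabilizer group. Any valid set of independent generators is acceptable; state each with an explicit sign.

The stabilizer group can be generated by -IIYI, +IIIX, -ZIII, +IZII, among other valid generating sets.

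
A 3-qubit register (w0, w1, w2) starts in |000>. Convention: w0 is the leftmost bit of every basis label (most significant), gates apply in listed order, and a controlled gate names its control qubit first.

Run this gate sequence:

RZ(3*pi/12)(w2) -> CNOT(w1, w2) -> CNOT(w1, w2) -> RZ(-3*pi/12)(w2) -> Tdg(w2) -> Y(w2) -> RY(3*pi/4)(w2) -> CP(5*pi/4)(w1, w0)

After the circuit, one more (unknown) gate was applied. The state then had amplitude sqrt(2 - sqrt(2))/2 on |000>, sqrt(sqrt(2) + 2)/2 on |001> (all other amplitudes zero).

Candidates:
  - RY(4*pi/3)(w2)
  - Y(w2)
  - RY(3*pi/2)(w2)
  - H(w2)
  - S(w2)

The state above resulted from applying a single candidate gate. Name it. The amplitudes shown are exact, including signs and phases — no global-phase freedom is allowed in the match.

It was Y(w2) that produced the state shown. Key observation: the block from step 1 through step 4 cancels to the identity and can be dropped.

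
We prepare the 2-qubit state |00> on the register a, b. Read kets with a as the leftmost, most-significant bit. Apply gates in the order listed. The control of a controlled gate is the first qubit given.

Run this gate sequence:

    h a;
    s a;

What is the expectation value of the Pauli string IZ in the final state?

In the final state, IZ has expectation 1.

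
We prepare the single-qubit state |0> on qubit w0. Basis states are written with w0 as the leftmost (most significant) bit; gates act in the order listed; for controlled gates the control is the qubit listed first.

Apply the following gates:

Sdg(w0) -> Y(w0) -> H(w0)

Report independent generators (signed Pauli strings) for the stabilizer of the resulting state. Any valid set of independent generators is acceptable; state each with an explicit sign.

The final state is stabilized by the group generated by -X; other independent generating sets are equally valid.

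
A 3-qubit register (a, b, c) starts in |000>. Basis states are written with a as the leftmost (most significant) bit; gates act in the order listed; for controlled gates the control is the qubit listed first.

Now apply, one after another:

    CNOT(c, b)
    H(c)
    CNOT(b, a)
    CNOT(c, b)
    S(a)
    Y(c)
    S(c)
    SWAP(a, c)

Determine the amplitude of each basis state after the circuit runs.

The final amplitudes are -sqrt(2)*I/2 on |010>, -sqrt(2)/2 on |100>, and 0 on every other basis state.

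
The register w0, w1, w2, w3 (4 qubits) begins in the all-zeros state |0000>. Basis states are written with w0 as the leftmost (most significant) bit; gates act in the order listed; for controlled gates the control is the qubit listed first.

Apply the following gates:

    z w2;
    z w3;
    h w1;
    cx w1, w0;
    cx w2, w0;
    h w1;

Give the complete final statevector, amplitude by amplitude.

The resulting statevector has amplitude 1/2 on |0000>, 1/2 on |0100>, 1/2 on |1000>, -1/2 on |1100>, and 0 on every other basis state.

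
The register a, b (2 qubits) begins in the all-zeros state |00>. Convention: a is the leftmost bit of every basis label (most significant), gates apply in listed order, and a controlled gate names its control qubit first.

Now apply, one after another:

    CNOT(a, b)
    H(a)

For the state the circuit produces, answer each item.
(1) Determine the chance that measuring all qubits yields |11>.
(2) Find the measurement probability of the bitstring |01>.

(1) Outcome |11> occurs with probability 0.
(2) A full measurement returns |01> with probability 0.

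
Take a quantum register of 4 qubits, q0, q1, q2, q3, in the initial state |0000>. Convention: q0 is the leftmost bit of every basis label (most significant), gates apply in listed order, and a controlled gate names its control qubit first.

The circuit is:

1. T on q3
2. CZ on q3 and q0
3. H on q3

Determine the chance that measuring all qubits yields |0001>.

The probability of measuring |0001> is 1/2.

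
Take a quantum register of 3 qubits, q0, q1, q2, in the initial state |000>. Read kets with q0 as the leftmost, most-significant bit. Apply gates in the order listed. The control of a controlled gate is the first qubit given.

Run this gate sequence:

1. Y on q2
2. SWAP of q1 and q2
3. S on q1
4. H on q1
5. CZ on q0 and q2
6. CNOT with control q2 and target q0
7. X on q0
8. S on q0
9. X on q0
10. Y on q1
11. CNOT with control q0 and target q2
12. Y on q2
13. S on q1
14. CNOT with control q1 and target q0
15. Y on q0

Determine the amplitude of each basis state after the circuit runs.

After the circuit, the state carries amplitude sqrt(2)*I/2 on |011>, -sqrt(2)/2 on |101>, and 0 on every other basis state.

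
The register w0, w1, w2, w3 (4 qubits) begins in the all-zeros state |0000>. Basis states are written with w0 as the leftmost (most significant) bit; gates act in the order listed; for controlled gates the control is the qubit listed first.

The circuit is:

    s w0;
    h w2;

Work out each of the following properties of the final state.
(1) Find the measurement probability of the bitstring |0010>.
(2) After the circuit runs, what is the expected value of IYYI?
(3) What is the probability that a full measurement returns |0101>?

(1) Outcome |0010> occurs with probability 1/2.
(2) In the final state, IYYI has expectation 0.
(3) A full measurement returns |0101> with probability 0.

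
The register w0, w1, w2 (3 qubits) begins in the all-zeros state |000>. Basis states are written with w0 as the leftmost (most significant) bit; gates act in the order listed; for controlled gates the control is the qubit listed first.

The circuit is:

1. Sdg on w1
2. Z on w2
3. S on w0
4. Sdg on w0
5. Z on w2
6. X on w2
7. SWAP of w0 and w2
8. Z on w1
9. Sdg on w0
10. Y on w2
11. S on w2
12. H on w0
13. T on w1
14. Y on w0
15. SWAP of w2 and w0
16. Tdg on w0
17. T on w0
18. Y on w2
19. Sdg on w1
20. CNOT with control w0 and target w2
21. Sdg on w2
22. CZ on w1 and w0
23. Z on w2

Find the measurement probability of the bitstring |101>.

Outcome |101> occurs with probability 1/2. Key observation: the block from step 2 through step 5 cancels to the identity and can be dropped.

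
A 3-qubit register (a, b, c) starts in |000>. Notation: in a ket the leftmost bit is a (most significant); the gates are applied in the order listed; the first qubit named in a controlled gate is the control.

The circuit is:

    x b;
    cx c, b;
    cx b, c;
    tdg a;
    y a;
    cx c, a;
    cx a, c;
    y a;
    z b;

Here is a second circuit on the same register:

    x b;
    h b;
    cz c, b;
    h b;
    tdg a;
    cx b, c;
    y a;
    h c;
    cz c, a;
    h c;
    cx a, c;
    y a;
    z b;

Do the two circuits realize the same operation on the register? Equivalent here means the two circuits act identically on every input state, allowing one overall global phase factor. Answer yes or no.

No: there is an input state on which the two circuits produce genuinely different outputs (not merely differing by a phase).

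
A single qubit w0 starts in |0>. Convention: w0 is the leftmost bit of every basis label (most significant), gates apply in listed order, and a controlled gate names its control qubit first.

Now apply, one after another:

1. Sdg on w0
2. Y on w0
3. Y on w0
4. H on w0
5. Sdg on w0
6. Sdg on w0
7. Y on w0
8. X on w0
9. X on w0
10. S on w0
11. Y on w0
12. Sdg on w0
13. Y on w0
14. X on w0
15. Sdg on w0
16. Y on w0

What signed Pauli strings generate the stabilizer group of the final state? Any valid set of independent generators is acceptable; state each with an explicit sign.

The stabilizer group can be generated by +Y, among other valid generating sets.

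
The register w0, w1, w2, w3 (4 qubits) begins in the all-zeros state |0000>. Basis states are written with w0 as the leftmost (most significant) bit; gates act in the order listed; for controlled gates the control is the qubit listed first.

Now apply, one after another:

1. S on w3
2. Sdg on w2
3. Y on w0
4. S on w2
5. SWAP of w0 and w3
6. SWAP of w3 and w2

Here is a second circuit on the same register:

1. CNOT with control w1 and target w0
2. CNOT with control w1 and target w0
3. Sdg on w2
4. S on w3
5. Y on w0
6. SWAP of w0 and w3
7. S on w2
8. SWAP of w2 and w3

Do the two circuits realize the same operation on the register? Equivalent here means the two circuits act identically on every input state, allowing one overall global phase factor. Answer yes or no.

Yes — the two circuits implement the same unitary up to a global phase.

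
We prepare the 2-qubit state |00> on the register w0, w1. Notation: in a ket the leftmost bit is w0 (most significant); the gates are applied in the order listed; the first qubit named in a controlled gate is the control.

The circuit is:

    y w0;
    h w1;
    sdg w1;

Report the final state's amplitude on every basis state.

The final amplitudes are 0 on |00>, 0 on |01>, sqrt(2)*I/2 on |10>, sqrt(2)/2 on |11>.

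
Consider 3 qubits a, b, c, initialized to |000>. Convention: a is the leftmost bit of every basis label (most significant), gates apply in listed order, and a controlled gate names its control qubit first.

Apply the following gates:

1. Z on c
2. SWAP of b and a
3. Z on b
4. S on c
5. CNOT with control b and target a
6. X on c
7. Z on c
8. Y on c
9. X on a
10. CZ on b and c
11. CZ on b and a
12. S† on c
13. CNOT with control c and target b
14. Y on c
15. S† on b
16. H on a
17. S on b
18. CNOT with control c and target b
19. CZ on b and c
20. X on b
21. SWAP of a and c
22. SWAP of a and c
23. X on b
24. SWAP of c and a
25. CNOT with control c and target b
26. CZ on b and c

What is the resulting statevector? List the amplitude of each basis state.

The resulting statevector has amplitude -sqrt(2)/2 on |101>, sqrt(2)/2 on |110>, and 0 on every other basis state. Key observation: the block from step 20 through step 23 cancels to the identity and can be dropped.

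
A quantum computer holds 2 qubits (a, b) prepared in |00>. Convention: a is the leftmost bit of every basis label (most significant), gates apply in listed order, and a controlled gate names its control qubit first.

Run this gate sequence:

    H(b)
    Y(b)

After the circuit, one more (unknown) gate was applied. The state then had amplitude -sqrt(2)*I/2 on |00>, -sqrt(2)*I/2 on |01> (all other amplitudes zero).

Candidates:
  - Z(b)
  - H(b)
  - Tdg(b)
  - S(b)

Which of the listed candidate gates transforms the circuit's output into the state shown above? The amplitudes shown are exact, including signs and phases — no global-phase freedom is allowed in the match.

The applied gate was Z(b).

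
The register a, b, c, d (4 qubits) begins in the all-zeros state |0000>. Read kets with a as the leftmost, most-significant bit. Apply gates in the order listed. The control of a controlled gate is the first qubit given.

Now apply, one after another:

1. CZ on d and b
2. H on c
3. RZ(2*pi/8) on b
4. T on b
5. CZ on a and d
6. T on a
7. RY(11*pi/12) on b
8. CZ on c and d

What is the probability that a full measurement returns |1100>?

The probability of measuring |1100> is 0.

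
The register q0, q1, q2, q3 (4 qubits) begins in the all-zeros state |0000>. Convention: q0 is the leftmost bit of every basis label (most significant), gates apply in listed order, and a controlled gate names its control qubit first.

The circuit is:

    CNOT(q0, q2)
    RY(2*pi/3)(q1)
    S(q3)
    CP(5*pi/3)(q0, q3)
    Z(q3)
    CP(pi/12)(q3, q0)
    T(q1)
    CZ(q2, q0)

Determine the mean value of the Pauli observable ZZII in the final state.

The observable ZZII averages to -1/2.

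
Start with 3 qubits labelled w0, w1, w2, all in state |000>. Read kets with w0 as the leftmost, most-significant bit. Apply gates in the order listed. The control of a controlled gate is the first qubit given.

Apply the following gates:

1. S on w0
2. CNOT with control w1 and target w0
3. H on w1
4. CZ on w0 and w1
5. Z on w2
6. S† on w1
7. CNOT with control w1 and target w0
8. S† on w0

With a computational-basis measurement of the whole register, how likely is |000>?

Outcome |000> occurs with probability 1/2.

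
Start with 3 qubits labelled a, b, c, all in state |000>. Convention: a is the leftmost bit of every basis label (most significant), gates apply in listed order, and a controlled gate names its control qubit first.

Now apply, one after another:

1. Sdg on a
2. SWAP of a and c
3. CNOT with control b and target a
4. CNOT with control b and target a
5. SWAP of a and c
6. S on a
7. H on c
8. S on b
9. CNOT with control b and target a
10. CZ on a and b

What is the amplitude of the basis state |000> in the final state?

The final state's coefficient on |000> equals sqrt(2)/2. Key observation: the block from step 1 through step 6 cancels to the identity and can be dropped.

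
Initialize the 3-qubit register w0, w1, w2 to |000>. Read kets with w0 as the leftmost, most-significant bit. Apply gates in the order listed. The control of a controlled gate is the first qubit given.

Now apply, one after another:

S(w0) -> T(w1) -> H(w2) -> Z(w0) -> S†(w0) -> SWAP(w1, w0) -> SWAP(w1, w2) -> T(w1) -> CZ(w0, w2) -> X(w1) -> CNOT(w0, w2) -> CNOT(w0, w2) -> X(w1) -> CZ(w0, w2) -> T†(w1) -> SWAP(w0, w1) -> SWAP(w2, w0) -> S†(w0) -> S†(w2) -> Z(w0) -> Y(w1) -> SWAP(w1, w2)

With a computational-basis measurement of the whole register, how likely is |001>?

A full measurement returns |001> with probability 1/2. Key observation: steps 8-15 multiply out to the identity, so the circuit reduces to the remaining gates.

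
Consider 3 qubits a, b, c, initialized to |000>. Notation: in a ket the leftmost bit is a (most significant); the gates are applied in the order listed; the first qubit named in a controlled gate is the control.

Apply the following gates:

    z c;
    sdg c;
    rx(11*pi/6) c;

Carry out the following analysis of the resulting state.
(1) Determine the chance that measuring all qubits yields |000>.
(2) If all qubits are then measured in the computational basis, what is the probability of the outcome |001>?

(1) Outcome |000> occurs with probability sqrt(3)/4 + 1/2.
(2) A full measurement returns |001> with probability 1/2 - sqrt(3)/4.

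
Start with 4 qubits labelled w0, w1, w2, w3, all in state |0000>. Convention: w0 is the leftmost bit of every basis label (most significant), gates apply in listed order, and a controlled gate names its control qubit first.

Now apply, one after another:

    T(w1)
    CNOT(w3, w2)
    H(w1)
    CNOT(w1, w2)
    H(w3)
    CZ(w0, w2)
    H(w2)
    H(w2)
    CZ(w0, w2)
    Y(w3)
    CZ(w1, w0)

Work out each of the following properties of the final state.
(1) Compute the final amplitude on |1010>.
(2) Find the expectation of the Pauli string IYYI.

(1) The final state's coefficient on |1010> equals 0. Key observation: the block from step 6 through step 9 cancels to the identity and can be dropped.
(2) In the final state, IYYI has expectation -1.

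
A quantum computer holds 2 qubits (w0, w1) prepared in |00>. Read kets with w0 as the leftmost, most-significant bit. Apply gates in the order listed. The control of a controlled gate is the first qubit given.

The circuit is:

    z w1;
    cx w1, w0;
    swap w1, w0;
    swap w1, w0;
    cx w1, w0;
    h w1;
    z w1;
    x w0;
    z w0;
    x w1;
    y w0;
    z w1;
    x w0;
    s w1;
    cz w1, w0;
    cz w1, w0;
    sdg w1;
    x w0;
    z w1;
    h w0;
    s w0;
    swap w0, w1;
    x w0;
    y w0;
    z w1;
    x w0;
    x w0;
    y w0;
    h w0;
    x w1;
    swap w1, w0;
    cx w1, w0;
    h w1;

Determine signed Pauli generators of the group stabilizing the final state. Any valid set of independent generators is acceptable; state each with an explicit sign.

One valid set of independent stabilizer generators is -YI, -IX (any independent generating set of the same group is equally correct). Key observation: the block from step 12 through step 19 cancels to the identity and can be dropped.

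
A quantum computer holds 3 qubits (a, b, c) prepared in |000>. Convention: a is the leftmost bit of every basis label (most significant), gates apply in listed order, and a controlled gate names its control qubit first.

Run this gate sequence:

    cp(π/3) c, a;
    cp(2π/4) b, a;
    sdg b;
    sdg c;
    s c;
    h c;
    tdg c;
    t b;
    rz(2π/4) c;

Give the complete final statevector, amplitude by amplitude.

The final amplitudes are -sqrt(2)*exp(3*I*pi/4)/2 on |000>, sqrt(2)/2 on |001>, and 0 on every other basis state.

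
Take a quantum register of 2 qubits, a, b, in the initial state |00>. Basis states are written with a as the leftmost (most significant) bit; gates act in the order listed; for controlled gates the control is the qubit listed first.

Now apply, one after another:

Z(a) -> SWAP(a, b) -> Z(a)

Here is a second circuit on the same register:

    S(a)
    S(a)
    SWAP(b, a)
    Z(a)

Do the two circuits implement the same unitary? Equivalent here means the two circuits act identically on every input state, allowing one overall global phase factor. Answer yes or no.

Yes, they are equivalent — the unitaries differ by at most a global phase.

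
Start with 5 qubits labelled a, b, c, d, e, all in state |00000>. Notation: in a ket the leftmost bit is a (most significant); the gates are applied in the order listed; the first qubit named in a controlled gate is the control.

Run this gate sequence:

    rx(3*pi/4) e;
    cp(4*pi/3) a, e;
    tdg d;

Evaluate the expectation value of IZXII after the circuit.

The expectation value of IZXII is 0.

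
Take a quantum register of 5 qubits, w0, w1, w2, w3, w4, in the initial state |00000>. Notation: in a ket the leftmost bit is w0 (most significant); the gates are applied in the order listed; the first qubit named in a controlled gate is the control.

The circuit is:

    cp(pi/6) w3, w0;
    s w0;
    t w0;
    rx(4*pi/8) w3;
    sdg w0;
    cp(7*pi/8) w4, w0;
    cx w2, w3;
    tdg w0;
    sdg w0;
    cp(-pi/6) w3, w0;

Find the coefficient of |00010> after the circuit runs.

The final state's coefficient on |00010> equals -sqrt(2)*I/2.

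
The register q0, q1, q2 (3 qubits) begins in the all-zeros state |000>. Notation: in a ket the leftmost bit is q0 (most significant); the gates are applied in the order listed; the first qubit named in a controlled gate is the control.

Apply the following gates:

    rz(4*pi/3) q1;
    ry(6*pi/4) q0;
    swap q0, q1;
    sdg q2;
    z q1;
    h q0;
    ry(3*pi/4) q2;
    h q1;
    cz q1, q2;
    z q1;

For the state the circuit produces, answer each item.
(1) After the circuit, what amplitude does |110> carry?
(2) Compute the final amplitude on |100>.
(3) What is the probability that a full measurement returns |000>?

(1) The amplitude on |110> is 0.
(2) The final state's coefficient on |100> equals sqrt(4 - 2*sqrt(2))*exp(I*pi/3)/4.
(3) Outcome |000> occurs with probability 1/4 - sqrt(2)/8.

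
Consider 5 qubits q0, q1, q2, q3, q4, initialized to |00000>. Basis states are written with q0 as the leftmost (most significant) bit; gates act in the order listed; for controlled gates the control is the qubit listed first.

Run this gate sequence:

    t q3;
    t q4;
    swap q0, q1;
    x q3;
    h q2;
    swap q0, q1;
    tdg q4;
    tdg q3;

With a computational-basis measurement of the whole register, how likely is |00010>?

The probability of measuring |00010> is 1/2.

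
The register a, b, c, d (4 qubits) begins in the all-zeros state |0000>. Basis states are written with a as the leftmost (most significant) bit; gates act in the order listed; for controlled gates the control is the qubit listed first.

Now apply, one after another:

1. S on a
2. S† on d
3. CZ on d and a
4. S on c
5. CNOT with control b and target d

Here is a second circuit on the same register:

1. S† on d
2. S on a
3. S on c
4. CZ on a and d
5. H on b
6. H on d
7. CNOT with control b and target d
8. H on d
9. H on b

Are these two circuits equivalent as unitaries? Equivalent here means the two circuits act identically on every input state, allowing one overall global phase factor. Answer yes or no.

No, they are not equivalent — no single phase factor reconciles the two unitaries.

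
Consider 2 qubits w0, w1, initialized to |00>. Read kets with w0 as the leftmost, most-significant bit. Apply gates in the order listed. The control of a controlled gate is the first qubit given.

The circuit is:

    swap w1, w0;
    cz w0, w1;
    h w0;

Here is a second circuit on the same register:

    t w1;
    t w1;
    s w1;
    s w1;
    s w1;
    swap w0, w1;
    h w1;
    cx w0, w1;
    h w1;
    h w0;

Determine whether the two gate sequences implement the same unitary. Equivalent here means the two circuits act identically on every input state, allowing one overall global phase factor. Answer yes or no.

Yes: on every input state the two circuits agree up to one overall phase factor.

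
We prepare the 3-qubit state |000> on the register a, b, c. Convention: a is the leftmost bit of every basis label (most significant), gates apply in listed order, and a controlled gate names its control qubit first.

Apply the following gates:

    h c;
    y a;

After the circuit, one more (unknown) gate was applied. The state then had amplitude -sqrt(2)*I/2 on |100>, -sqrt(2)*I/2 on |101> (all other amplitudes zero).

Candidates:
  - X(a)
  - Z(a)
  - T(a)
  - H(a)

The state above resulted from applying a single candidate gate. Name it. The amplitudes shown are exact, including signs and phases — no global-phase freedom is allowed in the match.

The unique candidate consistent with the amplitudes is Z(a).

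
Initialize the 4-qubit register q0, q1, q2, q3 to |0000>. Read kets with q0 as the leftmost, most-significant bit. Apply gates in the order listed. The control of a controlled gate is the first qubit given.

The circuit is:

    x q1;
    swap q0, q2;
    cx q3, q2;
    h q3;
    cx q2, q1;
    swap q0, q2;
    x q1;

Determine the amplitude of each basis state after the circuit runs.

After the circuit, the state carries amplitude sqrt(2)/2 on |0000>, sqrt(2)/2 on |0001>, and 0 on every other basis state.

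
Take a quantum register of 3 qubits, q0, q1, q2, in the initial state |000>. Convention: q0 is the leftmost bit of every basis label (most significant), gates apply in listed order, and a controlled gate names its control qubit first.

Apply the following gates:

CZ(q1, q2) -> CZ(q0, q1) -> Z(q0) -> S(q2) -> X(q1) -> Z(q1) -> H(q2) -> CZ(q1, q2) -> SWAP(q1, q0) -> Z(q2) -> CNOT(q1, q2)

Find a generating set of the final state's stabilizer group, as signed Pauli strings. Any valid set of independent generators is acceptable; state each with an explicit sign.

The stabilizer group can be generated by +IIX, -ZII, +IZI, among other valid generating sets.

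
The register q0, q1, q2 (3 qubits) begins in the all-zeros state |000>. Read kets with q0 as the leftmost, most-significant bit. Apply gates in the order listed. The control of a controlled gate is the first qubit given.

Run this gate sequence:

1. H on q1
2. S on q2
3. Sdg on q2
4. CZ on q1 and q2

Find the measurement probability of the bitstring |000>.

Outcome |000> occurs with probability 1/2. Key observation: the block from step 2 through step 3 cancels to the identity and can be dropped.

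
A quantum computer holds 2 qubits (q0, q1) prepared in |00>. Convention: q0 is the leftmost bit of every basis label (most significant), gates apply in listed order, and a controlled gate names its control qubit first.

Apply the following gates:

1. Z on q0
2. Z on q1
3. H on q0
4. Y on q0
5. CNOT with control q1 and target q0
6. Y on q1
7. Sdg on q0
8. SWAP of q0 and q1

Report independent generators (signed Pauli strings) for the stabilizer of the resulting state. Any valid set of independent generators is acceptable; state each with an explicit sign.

One valid set of independent stabilizer generators is +IY, -ZI (any independent generating set of the same group is equally correct).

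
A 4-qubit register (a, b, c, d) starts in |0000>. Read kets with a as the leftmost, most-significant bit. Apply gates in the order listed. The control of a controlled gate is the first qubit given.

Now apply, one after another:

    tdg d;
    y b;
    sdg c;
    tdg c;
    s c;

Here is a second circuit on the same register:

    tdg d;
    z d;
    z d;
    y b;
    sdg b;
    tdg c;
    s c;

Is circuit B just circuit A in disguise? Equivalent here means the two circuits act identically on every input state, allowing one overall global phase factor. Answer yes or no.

No, they are not equivalent — no single phase factor reconciles the two unitaries.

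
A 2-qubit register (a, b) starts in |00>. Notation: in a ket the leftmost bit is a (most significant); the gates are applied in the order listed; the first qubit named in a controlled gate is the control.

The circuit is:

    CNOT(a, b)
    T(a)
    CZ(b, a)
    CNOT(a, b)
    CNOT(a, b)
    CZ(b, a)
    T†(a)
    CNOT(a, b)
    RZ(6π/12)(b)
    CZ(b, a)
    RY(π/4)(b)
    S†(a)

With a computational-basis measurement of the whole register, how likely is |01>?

The probability of measuring |01> is 1/2 - sqrt(2)/4.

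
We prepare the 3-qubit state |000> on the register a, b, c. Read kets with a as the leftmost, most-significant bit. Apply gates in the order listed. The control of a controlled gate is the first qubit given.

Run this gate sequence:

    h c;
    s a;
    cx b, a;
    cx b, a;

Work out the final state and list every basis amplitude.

The resulting statevector has amplitude sqrt(2)/2 on |000>, sqrt(2)/2 on |001>, and 0 on every other basis state. Key observation: steps 3-4 multiply out to the identity, so the circuit reduces to the remaining gates.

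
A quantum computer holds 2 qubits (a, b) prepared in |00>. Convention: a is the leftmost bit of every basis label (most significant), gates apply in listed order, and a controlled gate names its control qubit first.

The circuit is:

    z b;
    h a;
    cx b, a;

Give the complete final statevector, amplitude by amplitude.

The resulting statevector has amplitude sqrt(2)/2 on |00>, 0 on |01>, sqrt(2)/2 on |10>, 0 on |11>.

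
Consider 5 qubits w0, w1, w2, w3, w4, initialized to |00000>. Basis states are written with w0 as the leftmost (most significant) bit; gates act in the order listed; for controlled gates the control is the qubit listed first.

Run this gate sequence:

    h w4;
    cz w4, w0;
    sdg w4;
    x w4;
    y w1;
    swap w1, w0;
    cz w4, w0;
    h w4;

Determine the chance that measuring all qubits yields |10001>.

A full measurement returns |10001> with probability 1/2.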